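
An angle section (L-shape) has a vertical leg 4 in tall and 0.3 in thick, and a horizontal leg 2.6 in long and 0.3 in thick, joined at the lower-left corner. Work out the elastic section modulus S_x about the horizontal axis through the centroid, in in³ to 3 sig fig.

Decompose the section into non-overlapping parts with the origin at the bottom-left of its bounding rectangle.
Vertical leg: 0.3 × 4, A = 1.2 in², y = 2 in, Ī = 1.6 in⁴.
Horizontal leg (remainder): 2.3 × 0.3, A = 0.69 in², y = 0.15 in, Ī = 0.005175 in⁴.
Centroid: ȳ = ΣA·y / ΣA = 1.3246 in.
Transfer each piece to the horizontal axis through the centroid using Ī + A·d² with d = y − 1.3246:
  vertical leg: d = 0.6754 in → contributes +2.1474 in⁴
  horizontal leg (remainder): d = -1.1746 in → contributes +0.95716 in⁴
Total I = 3.1046 in⁴.
Extreme fibre distance c = 2.6754 in; S = I/c = 1.1604 in³.

S_x ≈ 1.16 in³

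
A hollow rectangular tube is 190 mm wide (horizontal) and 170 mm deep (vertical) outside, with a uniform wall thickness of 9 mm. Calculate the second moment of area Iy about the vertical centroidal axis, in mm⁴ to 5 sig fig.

Treat the section as a set of non-overlapping primitives; coordinates are from the bounding-box lower-left.
Outer rectangle: 190 × 170, A = 32 300 mm², x = 95 mm, Ī = 97 169 167 mm⁴.
Inner void (subtracted): 172 × 152, A = 26 144 mm², x = 95 mm, Ī = 64 453 675 mm⁴.
By symmetry the centroid is at mid-width, x̄ = 95 mm.
All pieces are centred on the vertical centroidal axis, so I = ΣĪ (holes subtracted) = 32 715 492 mm⁴.

Iy ≈ 3.2715 × 10⁷ mm⁴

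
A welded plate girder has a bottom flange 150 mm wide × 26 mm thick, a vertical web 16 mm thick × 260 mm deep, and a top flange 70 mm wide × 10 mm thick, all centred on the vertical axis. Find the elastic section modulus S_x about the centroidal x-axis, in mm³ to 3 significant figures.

Break the section into simple shapes (no overlaps), measuring from the bottom-left corner of the bounding box.
Bottom plate: 150 × 26, A = 3 900 mm², y = 13 mm, Ī = 219 700 mm⁴.
Web plate: 16 × 260, A = 4 160 mm², y = 156 mm, Ī = 23 434 667 mm⁴.
Top plate: 70 × 10, A = 700 mm², y = 291 mm, Ī = 5833.3 mm⁴.
Centroid: ȳ = ΣA·y / ΣA = 103.12 mm.
Transfer each piece to the centroidal x-axis using Ī + A·d² with d = y − 103.12:
  bottom plate: d = -90.123 mm → contributes +31 896 307 mm⁴
  web plate: d = 52.877 mm → contributes +35 065 805 mm⁴
  top plate: d = 187.88 mm → contributes +24 714 195 mm⁴
Total I = 91 676 307 mm⁴.
Extreme fibre distance c = 192.88 mm; S = I/c = 475 310 mm³.

S_x ≈ 4.75 × 10⁵ mm³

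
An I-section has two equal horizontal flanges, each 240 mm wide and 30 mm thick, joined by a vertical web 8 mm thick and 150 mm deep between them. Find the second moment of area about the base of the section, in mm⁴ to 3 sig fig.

Decompose the section into non-overlapping parts with the origin at the bottom-left of its bounding rectangle.
Bottom flange: 240 × 30, A = 7 200 mm², y = 15 mm, Ī = 540 000 mm⁴.
Web: 8 × 150, A = 1 200 mm², y = 105 mm, Ī = 2 250 000 mm⁴.
Top flange: 240 × 30, A = 7 200 mm², y = 195 mm, Ī = 540 000 mm⁴.
Transfer each piece to the base of the section using Ī + A·d² with d = y − 0:
  bottom flange: d = 15 mm → contributes +2 160 000 mm⁴
  web: d = 105 mm → contributes +15 480 000 mm⁴
  top flange: d = 195 mm → contributes +274 320 000 mm⁴
Total I = 291 960 000 mm⁴.

I_base ≈ 2.92 × 10⁸ mm⁴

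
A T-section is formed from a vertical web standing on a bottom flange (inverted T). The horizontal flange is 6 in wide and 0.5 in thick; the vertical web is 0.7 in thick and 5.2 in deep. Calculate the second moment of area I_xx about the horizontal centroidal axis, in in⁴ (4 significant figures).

Break the section into simple shapes (no overlaps), measuring from the bottom-left corner of the bounding box.
Flange: 6 × 0.5, A = 3 in², y = 0.25 in, Ī = 0.0625 in⁴.
Web: 0.7 × 5.2, A = 3.64 in², y = 3.1 in, Ī = 8.20213 in⁴.
Centroid: ȳ = ΣA·y / ΣA = 1.81235 in.
Transfer each piece to the horizontal centroidal axis using Ī + A·d² with d = y − 1.81235:
  flange: d = -1.56235 in → contributes +7.38531 in⁴
  web: d = 1.28765 in → contributes +14.2374 in⁴
Total I = 21.6227 in⁴.

I_xx ≈ 21.62 in⁴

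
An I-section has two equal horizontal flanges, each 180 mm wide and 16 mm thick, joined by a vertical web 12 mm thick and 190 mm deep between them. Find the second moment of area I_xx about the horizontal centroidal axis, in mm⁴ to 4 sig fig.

I_xx ≈ 6.809 × 10⁷ mm⁴

Decompose the section into non-overlapping parts with the origin at the bottom-left of its bounding rectangle.
Bottom flange: 180 × 16, A = 2 880 mm², y = 8 mm, Ī = 61 440 mm⁴.
Web: 12 × 190, A = 2 280 mm², y = 111 mm, Ī = 6 859 000 mm⁴.
Top flange: 180 × 16, A = 2 880 mm², y = 214 mm, Ī = 61 440 mm⁴.
By symmetry the centroid is at mid-height, ȳ = 111 mm.
Transfer each piece to the horizontal centroidal axis using Ī + A·d² with d = y − 111:
  bottom flange: d = -103 mm → contributes +30 615 360 mm⁴
  web: d = 0 mm → contributes +6 859 000 mm⁴
  top flange: d = 103 mm → contributes +30 615 360 mm⁴
Total I = 68 089 720 mm⁴.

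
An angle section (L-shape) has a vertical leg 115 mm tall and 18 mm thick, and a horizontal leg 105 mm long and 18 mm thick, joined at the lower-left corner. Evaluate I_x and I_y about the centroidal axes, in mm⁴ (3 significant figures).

Split into non-overlapping primitives; take the origin at the lower-left of the bounding box.
Vertical leg: 18 × 115, A = 2 070 mm², y = 57.5 mm, Ī = 2 281 313 mm⁴.
Horizontal leg (remainder): 87 × 18, A = 1 566 mm², y = 9 mm, Ī = 42 282 mm⁴.
Centroid: ȳ = ΣA·y / ΣA = 36.611 mm.
Transfer each piece to the centroidal x-axis using Ī + A·d² with d = y − 36.611:
  vertical leg: d = 20.889 mm → contributes +3 184 524 mm⁴
  horizontal leg (remainder): d = -27.611 mm → contributes +1 236 183 mm⁴
Total I = 4 420 707 mm⁴.
For the y-axis: x̄ = 31.611 mm.
Repeating about the centroidal y-axis gives I_y = 3 500 937 mm⁴.

I_x ≈ 4.42 × 10⁶ mm⁴, I_y ≈ 3.50 × 10⁶ mm⁴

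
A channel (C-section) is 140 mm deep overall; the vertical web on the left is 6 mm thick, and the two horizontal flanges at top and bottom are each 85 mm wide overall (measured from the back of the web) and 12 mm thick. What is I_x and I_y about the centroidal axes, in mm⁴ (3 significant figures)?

Treat the section as a set of non-overlapping primitives; coordinates are from the bounding-box lower-left.
Web: 6 × 140, A = 840 mm², y = 70 mm, Ī = 1 372 000 mm⁴.
Top flange (beyond web): 79 × 12, A = 948 mm², y = 134 mm, Ī = 11 376 mm⁴.
Bottom flange (beyond web): 79 × 12, A = 948 mm², y = 6 mm, Ī = 11 376 mm⁴.
By symmetry the centroid is at mid-height, ȳ = 70 mm.
Transfer each piece to the centroidal x-axis using Ī + A·d² with d = y − 70:
  web: d = 0 mm → contributes +1 372 000 mm⁴
  top flange (beyond web): d = 64 mm → contributes +3 894 384 mm⁴
  bottom flange (beyond web): d = -64 mm → contributes +3 894 384 mm⁴
Total I = 9 160 768 mm⁴.
For the y-axis: x̄ = 32.452 mm.
Repeating about the centroidal y-axis gives I_y = 2 040 026 mm⁴.

I_x ≈ 9.16 × 10⁶ mm⁴, I_y ≈ 2.04 × 10⁶ mm⁴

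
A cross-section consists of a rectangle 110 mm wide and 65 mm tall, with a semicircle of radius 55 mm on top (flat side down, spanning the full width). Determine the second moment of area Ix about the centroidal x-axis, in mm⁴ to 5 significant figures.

Ix ≈ 1.2424 × 10⁷ mm⁴

Decompose the section into non-overlapping parts with the origin at the bottom-left of its bounding rectangle.
Rectangular body: 110 × 65, A = 7 150 mm², y = 32.5 mm, Ī = 2 517 396 mm⁴.
Semicircular cap: semicircle r = 55, A = 4751.659 mm², y = 88.34272 mm, Ī = 1 004 345 mm⁴.
Centroid: ȳ = ΣA·y / ΣA = 54.79484 mm.
Transfer each piece to the centroidal x-axis using Ī + A·d² with d = y − 54.79484:
  rectangular body: d = -22.29484 mm → contributes +6 071 374 mm⁴
  semicircular cap: d = 33.54788 mm → contributes +6 352 150 mm⁴
Total I = 12 423 524 mm⁴.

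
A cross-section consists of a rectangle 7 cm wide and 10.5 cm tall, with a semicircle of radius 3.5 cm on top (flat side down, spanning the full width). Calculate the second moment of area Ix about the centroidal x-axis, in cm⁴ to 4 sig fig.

Split into non-overlapping primitives; take the origin at the lower-left of the bounding box.
Rectangular body: 7 × 10.5, A = 73.5 cm², y = 5.25 cm, Ī = 675.281 cm⁴.
Semicircular cap: semicircle r = 3.5, A = 19.2423 cm², y = 11.9854 cm, Ī = 16.4704 cm⁴.
Centroid: ȳ = ΣA·y / ΣA = 6.64748 cm.
Transfer each piece to the centroidal x-axis using Ī + A·d² with d = y − 6.64748:
  rectangular body: d = -1.39748 cm → contributes +818.822 cm⁴
  semicircular cap: d = 5.33797 cm → contributes +564.758 cm⁴
Total I = 1383.58 cm⁴.

Ix ≈ 1384 cm⁴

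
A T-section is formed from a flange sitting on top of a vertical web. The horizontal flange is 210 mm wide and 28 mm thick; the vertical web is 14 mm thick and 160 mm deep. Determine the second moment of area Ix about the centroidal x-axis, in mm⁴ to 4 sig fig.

Ix ≈ 1.950 × 10⁷ mm⁴

Break the section into simple shapes (no overlaps), measuring from the bottom-left corner of the bounding box.
Flange: 210 × 28, A = 5 880 mm², y = 174 mm, Ī = 384 160 mm⁴.
Web: 14 × 160, A = 2 240 mm², y = 80 mm, Ī = 4 778 667 mm⁴.
Centroid: ȳ = ΣA·y / ΣA = 148.069 mm.
Transfer each piece to the centroidal x-axis using Ī + A·d² with d = y − 148.069:
  flange: d = 25.931 mm → contributes +4 337 981 mm⁴
  web: d = -68.069 mm → contributes +15 157 447 mm⁴
Total I = 19 495 428 mm⁴.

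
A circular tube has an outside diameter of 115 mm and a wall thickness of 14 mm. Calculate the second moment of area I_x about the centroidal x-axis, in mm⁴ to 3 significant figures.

Decompose the section into non-overlapping parts with the origin at the bottom-left of its bounding rectangle.
Outer circle: ⌀115, A = 10 387 mm², y = 57.5 mm, Ī = 8 585 414 mm⁴.
Bore (subtracted): ⌀87, A = 5944.7 mm², y = 57.5 mm, Ī = 2 812 205 mm⁴.
By symmetry the centroid is at mid-height, ȳ = 57.5 mm.
All pieces are centred on the centroidal x-axis, so I = ΣĪ (holes subtracted) = 5 773 210 mm⁴.

I_x ≈ 5.77 × 10⁶ mm⁴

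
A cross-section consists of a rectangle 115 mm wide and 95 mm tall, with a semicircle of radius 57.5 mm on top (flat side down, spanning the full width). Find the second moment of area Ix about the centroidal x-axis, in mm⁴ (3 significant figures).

Break the section into simple shapes (no overlaps), measuring from the bottom-left corner of the bounding box.
Rectangular body: 115 × 95, A = 10 925 mm², y = 47.5 mm, Ī = 8 216 510 mm⁴.
Semicircular cap: semicircle r = 57.5, A = 5193.4 mm², y = 119.4 mm, Ī = 1 199 785 mm⁴.
Centroid: ȳ = ΣA·y / ΣA = 70.668 mm.
Transfer each piece to the centroidal x-axis using Ī + A·d² with d = y − 70.668:
  rectangular body: d = -23.168 mm → contributes +14 080 450 mm⁴
  semicircular cap: d = 48.736 mm → contributes +13 535 245 mm⁴
Total I = 27 615 694 mm⁴.

Ix ≈ 2.76 × 10⁷ mm⁴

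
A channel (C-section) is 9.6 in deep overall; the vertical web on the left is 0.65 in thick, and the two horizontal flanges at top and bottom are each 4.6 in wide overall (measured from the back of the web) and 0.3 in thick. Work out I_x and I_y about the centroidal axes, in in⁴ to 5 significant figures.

Split into non-overlapping primitives; take the origin at the lower-left of the bounding box.
Web: 0.65 × 9.6, A = 6.24 in², y = 4.8 in, Ī = 47.9232 in⁴.
Top flange (beyond web): 3.95 × 0.3, A = 1.185 in², y = 9.45 in, Ī = 0.0088875 in⁴.
Bottom flange (beyond web): 3.95 × 0.3, A = 1.185 in², y = 0.15 in, Ī = 0.0088875 in⁴.
By symmetry the centroid is at mid-height, ȳ = 4.8 in.
Transfer each piece to the centroidal x-axis using Ī + A·d² with d = y − 4.8:
  web: d = 0 in → contributes +47.9232 in⁴
  top flange (beyond web): d = 4.65 in → contributes +25.63155 in⁴
  bottom flange (beyond web): d = -4.65 in → contributes +25.63155 in⁴
Total I = 99.1863 in⁴.
For the y-axis: x̄ = 0.958101 in.
Repeating about the centroidal y-axis gives I_y = 12.38746 in⁴.

I_x ≈ 99.186 in⁴, I_y ≈ 12.387 in⁴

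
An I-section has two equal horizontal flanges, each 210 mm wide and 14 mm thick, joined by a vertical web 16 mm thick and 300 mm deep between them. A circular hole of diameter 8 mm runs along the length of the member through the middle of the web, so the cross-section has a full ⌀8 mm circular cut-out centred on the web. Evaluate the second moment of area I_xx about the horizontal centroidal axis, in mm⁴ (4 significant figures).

I_xx ≈ 1.810 × 10⁸ mm⁴

Break the section into simple shapes (no overlaps), measuring from the bottom-left corner of the bounding box.
Bottom flange: 210 × 14, A = 2 940 mm², y = 7 mm, Ī = 48 020 mm⁴.
Web: 16 × 300, A = 4 800 mm², y = 164 mm, Ī = 36 000 000 mm⁴.
Top flange: 210 × 14, A = 2 940 mm², y = 321 mm, Ī = 48 020 mm⁴.
Hole (subtracted): ⌀8, A = 50.2655 mm², y = 164 mm, Ī = 201.062 mm⁴.
By symmetry the centroid is at mid-height, ȳ = 164 mm.
Transfer each piece to the horizontal centroidal axis using Ī + A·d² with d = y − 164:
  bottom flange: d = -157 mm → contributes +72 516 080 mm⁴
  web: d = 0 mm → contributes +36 000 000 mm⁴
  top flange: d = 157 mm → contributes +72 516 080 mm⁴
  hole: d = 0 mm → contributes −201.062 mm⁴
Total I = 181 031 959 mm⁴.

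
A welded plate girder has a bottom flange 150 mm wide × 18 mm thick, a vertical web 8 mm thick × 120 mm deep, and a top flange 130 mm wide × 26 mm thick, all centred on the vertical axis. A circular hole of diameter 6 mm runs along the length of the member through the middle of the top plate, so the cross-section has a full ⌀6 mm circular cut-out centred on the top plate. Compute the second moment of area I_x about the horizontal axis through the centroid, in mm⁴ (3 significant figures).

I_x ≈ 3.16 × 10⁷ mm⁴

Break the section into simple shapes (no overlaps), measuring from the bottom-left corner of the bounding box.
Bottom plate: 150 × 18, A = 2 700 mm², y = 9 mm, Ī = 72 900 mm⁴.
Web plate: 8 × 120, A = 960 mm², y = 78 mm, Ī = 1 152 000 mm⁴.
Top plate: 130 × 26, A = 3 380 mm², y = 151 mm, Ī = 190 407 mm⁴.
Hole (subtracted): ⌀6, A = 28.274 mm², y = 151 mm, Ī = 63.617 mm⁴.
Centroid: ȳ = ΣA·y / ΣA = 86.325 mm.
Transfer each piece to the horizontal axis through the centroid using Ī + A·d² with d = y − 86.325:
  bottom plate: d = -77.325 mm → contributes +16 216 820 mm⁴
  web plate: d = -8.3255 mm → contributes +1 218 541 mm⁴
  top plate: d = 64.675 mm → contributes +14 328 249 mm⁴
  hole: d = 64.675 mm → contributes −118 329 mm⁴
Total I = 31 645 281 mm⁴.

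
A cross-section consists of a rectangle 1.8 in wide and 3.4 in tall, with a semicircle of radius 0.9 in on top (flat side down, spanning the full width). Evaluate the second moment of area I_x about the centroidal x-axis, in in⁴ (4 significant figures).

I_x ≈ 10.53 in⁴

Break the section into simple shapes (no overlaps), measuring from the bottom-left corner of the bounding box.
Rectangular body: 1.8 × 3.4, A = 6.12 in², y = 1.7 in, Ī = 5.8956 in⁴.
Semicircular cap: semicircle r = 0.9, A = 1.27235 in², y = 3.78197 in, Ī = 0.0720115 in⁴.
Centroid: ȳ = ΣA·y / ΣA = 2.05834 in.
Transfer each piece to the centroidal x-axis using Ī + A·d² with d = y − 2.05834:
  rectangular body: d = -0.358342 in → contributes +6.68146 in⁴
  semicircular cap: d = 1.72363 in → contributes +3.85202 in⁴
Total I = 10.5335 in⁴.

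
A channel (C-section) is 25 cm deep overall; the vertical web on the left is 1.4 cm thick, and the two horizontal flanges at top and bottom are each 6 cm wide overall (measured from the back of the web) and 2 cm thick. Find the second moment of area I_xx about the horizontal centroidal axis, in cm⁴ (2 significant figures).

Decompose the section into non-overlapping parts with the origin at the bottom-left of its bounding rectangle.
Web: 1.4 × 25, A = 35 cm², y = 12.5 cm, Ī = 1 823 cm⁴.
Top flange (beyond web): 4.6 × 2, A = 9.2 cm², y = 24 cm, Ī = 3.067 cm⁴.
Bottom flange (beyond web): 4.6 × 2, A = 9.2 cm², y = 1 cm, Ī = 3.067 cm⁴.
By symmetry the centroid is at mid-height, ȳ = 12.5 cm.
Transfer each piece to the horizontal centroidal axis using Ī + A·d² with d = y − 12.5:
  web: d = 0 cm → contributes +1 823 cm⁴
  top flange (beyond web): d = 11.5 cm → contributes +1 220 cm⁴
  bottom flange (beyond web): d = -11.5 cm → contributes +1 220 cm⁴
Total I = 4 262 cm⁴.

I_xx ≈ 4300 cm⁴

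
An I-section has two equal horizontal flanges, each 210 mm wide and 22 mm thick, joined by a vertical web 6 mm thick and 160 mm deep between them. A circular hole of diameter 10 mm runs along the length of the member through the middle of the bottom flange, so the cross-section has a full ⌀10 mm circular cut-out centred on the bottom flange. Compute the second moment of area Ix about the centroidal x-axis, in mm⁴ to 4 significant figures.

Ix ≈ 7.828 × 10⁷ mm⁴

Treat the section as a set of non-overlapping primitives; coordinates are from the bounding-box lower-left.
Bottom flange: 210 × 22, A = 4 620 mm², y = 11 mm, Ī = 186 340 mm⁴.
Web: 6 × 160, A = 960 mm², y = 102 mm, Ī = 2 048 000 mm⁴.
Top flange: 210 × 22, A = 4 620 mm², y = 193 mm, Ī = 186 340 mm⁴.
Hole (subtracted): ⌀10, A = 78.5398 mm², y = 11 mm, Ī = 490.874 mm⁴.
Centroid: ȳ = ΣA·y / ΣA = 102.706 mm.
Transfer each piece to the centroidal x-axis using Ī + A·d² with d = y − 102.706:
  bottom flange: d = -91.7061 mm → contributes +39 040 611 mm⁴
  web: d = -0.706136 mm → contributes +2 048 479 mm⁴
  top flange: d = 90.2939 mm → contributes +37 853 117 mm⁴
  hole: d = -91.7061 mm → contributes −661 012 mm⁴
Total I = 78 281 194 mm⁴.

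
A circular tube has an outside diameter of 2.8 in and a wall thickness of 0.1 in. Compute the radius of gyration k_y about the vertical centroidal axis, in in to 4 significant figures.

Treat the section as a set of non-overlapping primitives; coordinates are from the bounding-box lower-left.
Outer circle: ⌀2.8, A = 6.15752 in², x = 1.4 in, Ī = 3.01719 in⁴.
Bore (subtracted): ⌀2.6, A = 5.30929 in², x = 1.4 in, Ī = 2.24318 in⁴.
By symmetry the centroid is at mid-width, x̄ = 1.4 in.
All pieces are centred on the vertical centroidal axis, so I = ΣĪ (holes subtracted) = 0.77401 in⁴.
Radius of gyration: k = √(I/A) = √(0.77401 / 0.84823) = 0.955249 in.

k_y ≈ 0.9552 in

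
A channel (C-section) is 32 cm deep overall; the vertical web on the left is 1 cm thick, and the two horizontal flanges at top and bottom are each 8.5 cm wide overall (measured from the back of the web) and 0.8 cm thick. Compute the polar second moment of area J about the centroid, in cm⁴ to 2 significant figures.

Break the section into simple shapes (no overlaps), measuring from the bottom-left corner of the bounding box.
Web: 1 × 32, A = 32 cm², y = 16 cm, Ī = 2 731 cm⁴.
Top flange (beyond web): 7.5 × 0.8, A = 6 cm², y = 31.6 cm, Ī = 0.32 cm⁴.
Bottom flange (beyond web): 7.5 × 0.8, A = 6 cm², y = 0.4 cm, Ī = 0.32 cm⁴.
By symmetry the centroid is at mid-height, ȳ = 16 cm.
Transfer each piece to the centroidal x-axis using Ī + A·d² with d = y − 16:
  web: d = 0 cm → contributes +2 731 cm⁴
  top flange (beyond web): d = 15.6 cm → contributes +1 460 cm⁴
  bottom flange (beyond web): d = -15.6 cm → contributes +1 460 cm⁴
Total I = 5 652 cm⁴.
For the y-axis: x̄ = 1.659 cm.
Repeating about the centroidal y-axis gives I_y = 216.6 cm⁴.
Polar second moment: J = I_x + I_y = 5 868 cm⁴.

J ≈ 5900 cm⁴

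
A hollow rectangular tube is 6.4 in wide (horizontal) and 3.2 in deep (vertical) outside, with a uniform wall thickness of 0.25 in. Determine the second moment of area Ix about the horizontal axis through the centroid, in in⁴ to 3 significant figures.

Ix ≈ 7.80 in⁴

Split into non-overlapping primitives; take the origin at the lower-left of the bounding box.
Outer rectangle: 6.4 × 3.2, A = 20.48 in², y = 1.6 in, Ī = 17.476 in⁴.
Inner void (subtracted): 5.9 × 2.7, A = 15.93 in², y = 1.6 in, Ī = 9.6775 in⁴.
By symmetry the centroid is at mid-height, ȳ = 1.6 in.
All pieces are centred on the horizontal axis through the centroid, so I = ΣĪ (holes subtracted) = 7.7988 in⁴.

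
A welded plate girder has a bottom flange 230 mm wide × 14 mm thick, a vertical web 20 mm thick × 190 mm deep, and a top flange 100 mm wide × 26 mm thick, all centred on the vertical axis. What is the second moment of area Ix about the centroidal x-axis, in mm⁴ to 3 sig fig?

Ix ≈ 7.52 × 10⁷ mm⁴

Split into non-overlapping primitives; take the origin at the lower-left of the bounding box.
Bottom plate: 230 × 14, A = 3 220 mm², y = 7 mm, Ī = 52 593 mm⁴.
Web plate: 20 × 190, A = 3 800 mm², y = 109 mm, Ī = 11 431 667 mm⁴.
Top plate: 100 × 26, A = 2 600 mm², y = 217 mm, Ī = 146 467 mm⁴.
Centroid: ȳ = ΣA·y / ΣA = 104.05 mm.
Transfer each piece to the centroidal x-axis using Ī + A·d² with d = y − 104.05:
  bottom plate: d = -97.048 mm → contributes +30 379 451 mm⁴
  web plate: d = 4.9522 mm → contributes +11 524 858 mm⁴
  top plate: d = 112.95 mm → contributes +33 317 775 mm⁴
Total I = 75 222 085 mm⁴.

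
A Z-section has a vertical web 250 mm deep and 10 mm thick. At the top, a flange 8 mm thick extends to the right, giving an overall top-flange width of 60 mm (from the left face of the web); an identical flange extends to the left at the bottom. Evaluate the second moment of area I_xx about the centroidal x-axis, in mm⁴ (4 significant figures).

I_xx ≈ 2.474 × 10⁷ mm⁴

Decompose the section into non-overlapping parts with the origin at the bottom-left of its bounding rectangle.
Web: 10 × 250, A = 2 500 mm², y = 125 mm, Ī = 13 020 833 mm⁴.
Top flange (beyond web): 50 × 8, A = 400 mm², y = 246 mm, Ī = 2133.33 mm⁴.
Bottom flange (beyond web): 50 × 8, A = 400 mm², y = 4 mm, Ī = 2133.33 mm⁴.
Centroid: ȳ = ΣA·y / ΣA = 125 mm.
Transfer each piece to the centroidal x-axis using Ī + A·d² with d = y − 125:
  web: d = 0 mm → contributes +13 020 833 mm⁴
  top flange (beyond web): d = 121 mm → contributes +5 858 533 mm⁴
  bottom flange (beyond web): d = -121 mm → contributes +5 858 533 mm⁴
Total I = 24 737 900 mm⁴.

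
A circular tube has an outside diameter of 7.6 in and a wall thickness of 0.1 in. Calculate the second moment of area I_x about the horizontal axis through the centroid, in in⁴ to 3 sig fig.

I_x ≈ 16.6 in⁴

Break the section into simple shapes (no overlaps), measuring from the bottom-left corner of the bounding box.
Outer circle: ⌀7.6, A = 45.365 in², y = 3.8 in, Ī = 163.77 in⁴.
Bore (subtracted): ⌀7.4, A = 43.008 in², y = 3.8 in, Ī = 147.2 in⁴.
By symmetry the centroid is at mid-height, ȳ = 3.8 in.
All pieces are centred on the horizontal axis through the centroid, so I = ΣĪ (holes subtracted) = 16.57 in⁴.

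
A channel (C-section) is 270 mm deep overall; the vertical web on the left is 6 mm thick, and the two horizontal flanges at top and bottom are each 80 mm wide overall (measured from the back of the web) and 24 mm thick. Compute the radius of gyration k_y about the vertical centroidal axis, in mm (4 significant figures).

Split into non-overlapping primitives; take the origin at the lower-left of the bounding box.
Web: 6 × 270, A = 1 620 mm², x = 3 mm, Ī = 4 860 mm⁴.
Top flange (beyond web): 74 × 24, A = 1 776 mm², x = 43 mm, Ī = 810 448 mm⁴.
Bottom flange (beyond web): 74 × 24, A = 1 776 mm², x = 43 mm, Ī = 810 448 mm⁴.
Centroid: x̄ = ΣA·x / ΣA = 30.471 mm.
Transfer each piece to the vertical centroidal axis using Ī + A·d² with d = x − 30.471:
  web: d = -27.471 mm → contributes +1 227 402 mm⁴
  top flange (beyond web): d = 12.529 mm → contributes +1 089 237 mm⁴
  bottom flange (beyond web): d = 12.529 mm → contributes +1 089 237 mm⁴
Total I = 3 405 877 mm⁴.
Radius of gyration: k = √(I/A) = √(3 405 877 / 5 172) = 25.6617 mm.

k_y ≈ 25.66 mm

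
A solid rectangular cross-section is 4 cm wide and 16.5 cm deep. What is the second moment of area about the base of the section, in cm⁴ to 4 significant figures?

The section: 4 × 16.5, A = 66 cm², y = 8.25 cm, Ī = 1497.38 cm⁴.
Transfer it to the bottom edge using Ī + A·d² with d = y − 0:
  the section: d = 8.25 cm → contributes +5989.5 cm⁴
Total I = 5989.5 cm⁴.

I_base ≈ 5990 cm⁴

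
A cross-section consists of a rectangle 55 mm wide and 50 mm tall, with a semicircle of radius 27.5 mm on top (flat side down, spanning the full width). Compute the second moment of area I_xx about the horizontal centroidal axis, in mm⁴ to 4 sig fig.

I_xx ≈ 1.751 × 10⁶ mm⁴

Break the section into simple shapes (no overlaps), measuring from the bottom-left corner of the bounding box.
Rectangular body: 55 × 50, A = 2 750 mm², y = 25 mm, Ī = 572 917 mm⁴.
Semicircular cap: semicircle r = 27.5, A = 1187.91 mm², y = 61.6714 mm, Ī = 62771.5 mm⁴.
Centroid: ȳ = ΣA·y / ΣA = 36.0623 mm.
Transfer each piece to the horizontal centroidal axis using Ī + A·d² with d = y − 36.0623:
  rectangular body: d = -11.0623 mm → contributes +909 447 mm⁴
  semicircular cap: d = 25.609 mm → contributes +841 834 mm⁴
Total I = 1 751 281 mm⁴.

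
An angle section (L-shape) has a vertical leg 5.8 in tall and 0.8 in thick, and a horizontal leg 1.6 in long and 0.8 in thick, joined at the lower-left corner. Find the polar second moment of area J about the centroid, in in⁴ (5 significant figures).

J ≈ 17.198 in⁴

Split into non-overlapping primitives; take the origin at the lower-left of the bounding box.
Vertical leg: 0.8 × 5.8, A = 4.64 in², y = 2.9 in, Ī = 13.00747 in⁴.
Horizontal leg (remainder): 0.8 × 0.8, A = 0.64 in², y = 0.4 in, Ī = 0.03413333 in⁴.
Centroid: ȳ = ΣA·y / ΣA = 2.59697 in.
Transfer each piece to the centroidal x-axis using Ī + A·d² with d = y − 2.59697:
  vertical leg: d = 0.3030303 in → contributes +13.43355 in⁴
  horizontal leg (remainder): d = -2.19697 in → contributes +3.123206 in⁴
Total I = 16.55675 in⁴.
For the y-axis: x̄ = 0.4969697 in.
Repeating about the centroidal y-axis gives I_y = 0.6415515 in⁴.
Polar second moment: J = I_x + I_y = 17.1983 in⁴.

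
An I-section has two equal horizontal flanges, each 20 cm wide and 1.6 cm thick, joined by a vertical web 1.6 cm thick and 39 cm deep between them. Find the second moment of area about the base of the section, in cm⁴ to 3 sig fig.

Break the section into simple shapes (no overlaps), measuring from the bottom-left corner of the bounding box.
Bottom flange: 20 × 1.6, A = 32 cm², y = 0.8 cm, Ī = 6.8267 cm⁴.
Web: 1.6 × 39, A = 62.4 cm², y = 21.1 cm, Ī = 7909.2 cm⁴.
Top flange: 20 × 1.6, A = 32 cm², y = 41.4 cm, Ī = 6.8267 cm⁴.
Transfer each piece to the bottom edge using Ī + A·d² with d = y − 0:
  bottom flange: d = 0.8 cm → contributes +27.307 cm⁴
  web: d = 21.1 cm → contributes +35 690 cm⁴
  top flange: d = 41.4 cm → contributes +54 854 cm⁴
Total I = 90 571 cm⁴.

I_base ≈ 9.06 × 10⁴ cm⁴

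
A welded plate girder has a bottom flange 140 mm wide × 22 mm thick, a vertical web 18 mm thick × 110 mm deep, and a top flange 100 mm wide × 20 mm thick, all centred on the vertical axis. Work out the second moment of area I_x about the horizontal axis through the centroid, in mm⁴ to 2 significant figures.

I_x ≈ 2.3 × 10⁷ mm⁴

Treat the section as a set of non-overlapping primitives; coordinates are from the bounding-box lower-left.
Bottom plate: 140 × 22, A = 3 080 mm², y = 11 mm, Ī = 124 227 mm⁴.
Web plate: 18 × 110, A = 1 980 mm², y = 77 mm, Ī = 1 996 500 mm⁴.
Top plate: 100 × 20, A = 2 000 mm², y = 142 mm, Ī = 66 667 mm⁴.
Centroid: ȳ = ΣA·y / ΣA = 66.62 mm.
Transfer each piece to the horizontal axis through the centroid using Ī + A·d² with d = y − 66.62:
  bottom plate: d = -55.62 mm → contributes +9 652 603 mm⁴
  web plate: d = 10.38 mm → contributes +2 209 818 mm⁴
  top plate: d = 75.38 mm → contributes +11 430 836 mm⁴
Total I = 23 293 256 mm⁴.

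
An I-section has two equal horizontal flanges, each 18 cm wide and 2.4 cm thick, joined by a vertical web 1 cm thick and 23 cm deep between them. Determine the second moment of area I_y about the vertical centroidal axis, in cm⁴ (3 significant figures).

Split into non-overlapping primitives; take the origin at the lower-left of the bounding box.
Bottom flange: 18 × 2.4, A = 43.2 cm², x = 9 cm, Ī = 1166.4 cm⁴.
Web: 1 × 23, A = 23 cm², x = 9 cm, Ī = 1.9167 cm⁴.
Top flange: 18 × 2.4, A = 43.2 cm², x = 9 cm, Ī = 1166.4 cm⁴.
By symmetry the centroid is at mid-width, x̄ = 9 cm.
All pieces are centred on the vertical centroidal axis, so I = ΣĪ = 2334.7 cm⁴.

I_y ≈ 2330 cm⁴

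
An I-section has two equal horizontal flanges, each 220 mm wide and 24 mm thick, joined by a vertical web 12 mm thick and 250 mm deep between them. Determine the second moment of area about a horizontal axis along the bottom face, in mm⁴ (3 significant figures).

I_base ≈ 5.15 × 10⁸ mm⁴

Break the section into simple shapes (no overlaps), measuring from the bottom-left corner of the bounding box.
Bottom flange: 220 × 24, A = 5 280 mm², y = 12 mm, Ī = 253 440 mm⁴.
Web: 12 × 250, A = 3 000 mm², y = 149 mm, Ī = 15 625 000 mm⁴.
Top flange: 220 × 24, A = 5 280 mm², y = 286 mm, Ī = 253 440 mm⁴.
Transfer each piece to the bottom edge using Ī + A·d² with d = y − 0:
  bottom flange: d = 12 mm → contributes +1 013 760 mm⁴
  web: d = 149 mm → contributes +82 228 000 mm⁴
  top flange: d = 286 mm → contributes +432 136 320 mm⁴
Total I = 515 378 080 mm⁴.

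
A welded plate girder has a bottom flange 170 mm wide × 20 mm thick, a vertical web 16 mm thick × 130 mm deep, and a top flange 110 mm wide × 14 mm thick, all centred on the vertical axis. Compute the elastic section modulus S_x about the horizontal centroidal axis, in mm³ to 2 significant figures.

S_x ≈ 2.7 × 10⁵ mm³

Split into non-overlapping primitives; take the origin at the lower-left of the bounding box.
Bottom plate: 170 × 20, A = 3 400 mm², y = 10 mm, Ī = 113 333 mm⁴.
Web plate: 16 × 130, A = 2 080 mm², y = 85 mm, Ī = 2 929 333 mm⁴.
Top plate: 110 × 14, A = 1 540 mm², y = 157 mm, Ī = 25 153 mm⁴.
Centroid: ȳ = ΣA·y / ΣA = 64.47 mm.
Transfer each piece to the horizontal centroidal axis using Ī + A·d² with d = y − 64.47:
  bottom plate: d = -54.47 mm → contributes +10 201 100 mm⁴
  web plate: d = 20.53 mm → contributes +3 806 006 mm⁴
  top plate: d = 92.53 mm → contributes +13 210 302 mm⁴
Total I = 27 217 409 mm⁴.
Extreme fibre distance c = 99.53 mm; S = I/c = 273 460 mm³.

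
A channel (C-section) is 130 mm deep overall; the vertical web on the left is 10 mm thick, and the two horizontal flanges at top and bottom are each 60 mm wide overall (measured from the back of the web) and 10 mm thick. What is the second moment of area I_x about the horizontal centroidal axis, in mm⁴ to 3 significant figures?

I_x ≈ 5.44 × 10⁶ mm⁴

Split into non-overlapping primitives; take the origin at the lower-left of the bounding box.
Web: 10 × 130, A = 1 300 mm², y = 65 mm, Ī = 1 830 833 mm⁴.
Top flange (beyond web): 50 × 10, A = 500 mm², y = 125 mm, Ī = 4166.7 mm⁴.
Bottom flange (beyond web): 50 × 10, A = 500 mm², y = 5 mm, Ī = 4166.7 mm⁴.
By symmetry the centroid is at mid-height, ȳ = 65 mm.
Transfer each piece to the horizontal centroidal axis using Ī + A·d² with d = y − 65:
  web: d = 0 mm → contributes +1 830 833 mm⁴
  top flange (beyond web): d = 60 mm → contributes +1 804 167 mm⁴
  bottom flange (beyond web): d = -60 mm → contributes +1 804 167 mm⁴
Total I = 5 439 167 mm⁴.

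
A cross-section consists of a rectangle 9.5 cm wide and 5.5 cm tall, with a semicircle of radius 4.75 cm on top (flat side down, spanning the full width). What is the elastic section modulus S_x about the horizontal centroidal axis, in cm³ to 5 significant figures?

Treat the section as a set of non-overlapping primitives; coordinates are from the bounding-box lower-left.
Rectangular body: 9.5 × 5.5, A = 52.25 cm², y = 2.75 cm, Ī = 131.7135 cm⁴.
Semicircular cap: semicircle r = 4.75, A = 35.44109 cm², y = 7.515963 cm, Ī = 55.87358 cm⁴.
Centroid: ȳ = ΣA·y / ΣA = 4.676204 cm.
Transfer each piece to the horizontal centroidal axis using Ī + A·d² with d = y − 4.676204:
  rectangular body: d = -1.926204 cm → contributes +325.5747 cm⁴
  semicircular cap: d = 2.839759 cm → contributes +341.6787 cm⁴
Total I = 667.2534 cm⁴.
Extreme fibre distance c = 5.573796 cm; S = I/c = 119.7126 cm³.

S_x ≈ 119.71 cm³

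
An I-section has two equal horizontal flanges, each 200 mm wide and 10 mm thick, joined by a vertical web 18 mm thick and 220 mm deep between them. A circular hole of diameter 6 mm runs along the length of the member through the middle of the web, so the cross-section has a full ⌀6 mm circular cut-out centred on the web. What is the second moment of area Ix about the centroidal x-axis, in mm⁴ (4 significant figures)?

Split into non-overlapping primitives; take the origin at the lower-left of the bounding box.
Bottom flange: 200 × 10, A = 2 000 mm², y = 5 mm, Ī = 16666.7 mm⁴.
Web: 18 × 220, A = 3 960 mm², y = 120 mm, Ī = 15 972 000 mm⁴.
Top flange: 200 × 10, A = 2 000 mm², y = 235 mm, Ī = 16666.7 mm⁴.
Hole (subtracted): ⌀6, A = 28.2743 mm², y = 120 mm, Ī = 63.6173 mm⁴.
By symmetry the centroid is at mid-height, ȳ = 120 mm.
Transfer each piece to the centroidal x-axis using Ī + A·d² with d = y − 120:
  bottom flange: d = -115 mm → contributes +26 466 667 mm⁴
  web: d = 0 mm → contributes +15 972 000 mm⁴
  top flange: d = 115 mm → contributes +26 466 667 mm⁴
  hole: d = 0 mm → contributes −63.6173 mm⁴
Total I = 68 905 270 mm⁴.

Ix ≈ 6.891 × 10⁷ mm⁴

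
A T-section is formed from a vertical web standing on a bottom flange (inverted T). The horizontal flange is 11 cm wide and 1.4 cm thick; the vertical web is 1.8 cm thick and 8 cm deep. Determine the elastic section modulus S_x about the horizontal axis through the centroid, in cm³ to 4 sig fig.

Treat the section as a set of non-overlapping primitives; coordinates are from the bounding-box lower-left.
Flange: 11 × 1.4, A = 15.4 cm², y = 0.7 cm, Ī = 2.51533 cm⁴.
Web: 1.8 × 8, A = 14.4 cm², y = 5.4 cm, Ī = 76.8 cm⁴.
Centroid: ȳ = ΣA·y / ΣA = 2.97114 cm.
Transfer each piece to the horizontal axis through the centroid using Ī + A·d² with d = y − 2.97114:
  flange: d = -2.27114 cm → contributes +81.9498 cm⁴
  web: d = 2.42886 cm → contributes +161.751 cm⁴
Total I = 243.701 cm⁴.
Extreme fibre distance c = 6.42886 cm; S = I/c = 37.9073 cm³.

S_x ≈ 37.91 cm³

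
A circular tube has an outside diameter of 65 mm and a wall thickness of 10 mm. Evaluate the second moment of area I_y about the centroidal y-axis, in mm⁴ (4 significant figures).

I_y ≈ 6.750 × 10⁵ mm⁴

Break the section into simple shapes (no overlaps), measuring from the bottom-left corner of the bounding box.
Outer circle: ⌀65, A = 3318.31 mm², x = 32.5 mm, Ī = 876 241 mm⁴.
Bore (subtracted): ⌀45, A = 1590.43 mm², x = 32.5 mm, Ī = 201 289 mm⁴.
By symmetry the centroid is at mid-width, x̄ = 32.5 mm.
All pieces are centred on the centroidal y-axis, so I = ΣĪ (holes subtracted) = 674 952 mm⁴.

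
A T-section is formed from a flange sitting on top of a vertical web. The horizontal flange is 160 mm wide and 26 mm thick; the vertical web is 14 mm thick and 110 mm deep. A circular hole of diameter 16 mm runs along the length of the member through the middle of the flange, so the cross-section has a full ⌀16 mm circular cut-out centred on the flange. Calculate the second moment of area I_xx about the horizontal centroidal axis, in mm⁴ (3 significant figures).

Break the section into simple shapes (no overlaps), measuring from the bottom-left corner of the bounding box.
Flange: 160 × 26, A = 4 160 mm², y = 123 mm, Ī = 234 347 mm⁴.
Web: 14 × 110, A = 1 540 mm², y = 55 mm, Ī = 1 552 833 mm⁴.
Hole (subtracted): ⌀16, A = 201.06 mm², y = 123 mm, Ī = 3 217 mm⁴.
Centroid: ȳ = ΣA·y / ΣA = 103.96 mm.
Transfer each piece to the horizontal centroidal axis using Ī + A·d² with d = y − 103.96:
  flange: d = 19.044 mm → contributes +1 743 019 mm⁴
  web: d = -48.956 mm → contributes +5 243 785 mm⁴
  hole: d = 19.044 mm → contributes −76 134 mm⁴
Total I = 6 910 669 mm⁴.

I_xx ≈ 6.91 × 10⁶ mm⁴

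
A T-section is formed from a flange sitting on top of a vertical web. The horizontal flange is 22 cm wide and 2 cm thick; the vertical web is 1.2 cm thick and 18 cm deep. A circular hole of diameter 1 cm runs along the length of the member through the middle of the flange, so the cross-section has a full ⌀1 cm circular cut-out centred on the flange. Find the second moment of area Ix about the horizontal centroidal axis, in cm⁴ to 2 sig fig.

Split into non-overlapping primitives; take the origin at the lower-left of the bounding box.
Flange: 22 × 2, A = 44 cm², y = 19 cm, Ī = 14.67 cm⁴.
Web: 1.2 × 18, A = 21.6 cm², y = 9 cm, Ī = 583.2 cm⁴.
Hole (subtracted): ⌀1, A = 0.7854 cm², y = 19 cm, Ī = 0.04909 cm⁴.
Centroid: ȳ = ΣA·y / ΣA = 15.67 cm.
Transfer each piece to the horizontal centroidal axis using Ī + A·d² with d = y − 15.67:
  flange: d = 3.333 cm → contributes +503.3 cm⁴
  web: d = -6.667 cm → contributes +1 543 cm⁴
  hole: d = 3.333 cm → contributes −8.772 cm⁴
Total I = 2 038 cm⁴.

Ix ≈ 2000 cm⁴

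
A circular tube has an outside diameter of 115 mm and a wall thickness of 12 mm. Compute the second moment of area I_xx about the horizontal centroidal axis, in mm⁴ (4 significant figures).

I_xx ≈ 5.219 × 10⁶ mm⁴

Split into non-overlapping primitives; take the origin at the lower-left of the bounding box.
Outer circle: ⌀115, A = 10386.9 mm², y = 57.5 mm, Ī = 8 585 414 mm⁴.
Bore (subtracted): ⌀91, A = 6503.88 mm², y = 57.5 mm, Ī = 3 366 166 mm⁴.
By symmetry the centroid is at mid-height, ȳ = 57.5 mm.
All pieces are centred on the horizontal centroidal axis, so I = ΣĪ (holes subtracted) = 5 219 249 mm⁴.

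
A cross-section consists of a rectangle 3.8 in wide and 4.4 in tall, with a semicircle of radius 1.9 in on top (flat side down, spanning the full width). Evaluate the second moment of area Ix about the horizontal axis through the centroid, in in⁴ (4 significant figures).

Ix ≈ 66.68 in⁴

Break the section into simple shapes (no overlaps), measuring from the bottom-left corner of the bounding box.
Rectangular body: 3.8 × 4.4, A = 16.72 in², y = 2.2 in, Ī = 26.9749 in⁴.
Semicircular cap: semicircle r = 1.9, A = 5.67057 in², y = 5.20639 in, Ī = 1.43036 in⁴.
Centroid: ȳ = ΣA·y / ΣA = 2.96139 in.
Transfer each piece to the horizontal axis through the centroid using Ī + A·d² with d = y − 2.96139:
  rectangular body: d = -0.761389 in → contributes +36.6677 in⁴
  semicircular cap: d = 2.245 in → contributes +30.0101 in⁴
Total I = 66.6778 in⁴.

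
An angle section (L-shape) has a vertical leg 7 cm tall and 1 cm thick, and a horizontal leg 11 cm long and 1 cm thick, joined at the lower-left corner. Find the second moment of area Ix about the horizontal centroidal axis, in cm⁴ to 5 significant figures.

Ix ≈ 66.475 cm⁴

Decompose the section into non-overlapping parts with the origin at the bottom-left of its bounding rectangle.
Vertical leg: 1 × 7, A = 7 cm², y = 3.5 cm, Ī = 28.58333 cm⁴.
Horizontal leg (remainder): 10 × 1, A = 10 cm², y = 0.5 cm, Ī = 0.8333333 cm⁴.
Centroid: ȳ = ΣA·y / ΣA = 1.735294 cm.
Transfer each piece to the horizontal centroidal axis using Ī + A·d² with d = y − 1.735294:
  vertical leg: d = 1.764706 cm → contributes +50.38264 cm⁴
  horizontal leg (remainder): d = -1.235294 cm → contributes +16.09285 cm⁴
Total I = 66.47549 cm⁴.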